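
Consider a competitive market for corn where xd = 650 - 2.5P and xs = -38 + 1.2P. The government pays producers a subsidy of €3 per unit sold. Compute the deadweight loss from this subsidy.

Pre-subsidy: 650 - 2.5P = -38 + 1.2P gives P* = 6880/37, x* = 6850/37.
With the subsidy, sellers receive Ps = Pb + 3 for each unit, where Pb is the price buyers pay.
Supply in terms of Pb becomes xs = -38 + 1.2(Pb + 3) = -34.4 + 1.2Pb. Setting this equal to demand: 650 - 2.5Pb = -34.4 + 1.2Pb, so Pb = 6844/37.
Sellers receive Ps = 6844/37 + 3 = 6955/37; x' = 650 − 2.5·(6844/37) = 6940/37.
The subsidy expands output by 6940/37 − 6850/37 = 90/37 past the efficient level; on those units the gap between marginal cost and willingness to pay runs from 0 up to 3.
DWL = ½ × 3 × 90/37 = 135/37.

Deadweight loss = 135/37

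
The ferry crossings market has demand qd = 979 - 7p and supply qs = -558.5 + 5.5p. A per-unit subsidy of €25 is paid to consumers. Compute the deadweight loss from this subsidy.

Deadweight loss = €962.5

Pre-subsidy: 979 - 7p = -558.5 + 5.5p gives p* = 123, q* = 118.
With the rebate, buyers effectively pay pb = ps − 25, where ps is the price sellers receive.
Demand in terms of ps becomes qd = 979 − 7(ps − 25) = 1154 - 7ps. Setting this equal to supply: 1154 - 7ps = -558.5 + 5.5ps, so ps = 137.
Buyers pay pb = 137 − 25 = 112; q' = -558.5 + 5.5·137 = 195.
The subsidy expands output by 195 − 118 = 77 past the efficient level; on those units the gap between marginal cost and willingness to pay runs from 0 up to 25.
DWL = ½ × 25 × 77 = 962.5.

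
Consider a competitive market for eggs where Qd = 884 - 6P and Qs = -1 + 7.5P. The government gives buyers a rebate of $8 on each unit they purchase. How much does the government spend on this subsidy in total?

Pre-subsidy: 884 - 6P = -1 + 7.5P gives P* = 590/9, Q* = 1472/3.
With the rebate, buyers effectively pay Pb = Ps − 8, where Ps is the price sellers receive.
Demand in terms of Ps becomes Qd = 884 − 6(Ps − 8) = 932 - 6Ps. Setting this equal to supply: 932 - 6Ps = -1 + 7.5Ps, so Ps = 622/9.
Buyers pay Pb = 622/9 − 8 = 550/9; Q' = -1 + 7.5·(622/9) = 1552/3.
Government outlay = subsidy × quantity = 8 × 1552/3 = 12416/3.

Government cost = 12416/3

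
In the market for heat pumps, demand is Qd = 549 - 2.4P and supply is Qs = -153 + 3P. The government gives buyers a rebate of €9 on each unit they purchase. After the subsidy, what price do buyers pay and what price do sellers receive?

Pre-subsidy: 549 - 2.4P = -153 + 3P gives P* = 130, Q* = 237.
With the rebate, buyers effectively pay Pb = Ps − 9, where Ps is the price sellers receive.
Demand in terms of Ps becomes Qd = 549 − 2.4(Ps − 9) = 570.6 - 2.4Ps. Setting this equal to supply: 570.6 - 2.4Ps = -153 + 3Ps, so Ps = 134.
Buyers pay Pb = 134 − 9 = 125; Q' = -153 + 3·134 = 249.

Buyers pay €125; sellers receive €134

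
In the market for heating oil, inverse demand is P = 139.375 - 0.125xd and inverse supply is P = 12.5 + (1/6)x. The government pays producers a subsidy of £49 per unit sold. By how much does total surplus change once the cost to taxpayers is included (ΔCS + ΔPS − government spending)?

Net change in total surplus = -£4116

Pre-subsidy: 139.375 - 0.125x = 12.5 + (1/6)x gives x* = 435 and P* = 85.
With the subsidy, sellers receive Ps = Pb + 49 for each unit, where Pb is the price buyers pay.
On the curves, Pb = 139.375 - 0.125x and Ps = 12.5 + (1/6)x; the wedge Ps − Pb = 49 gives 12.5 + (1/6)x − (139.375 - 0.125x) = 49, so x' = 603.
Then Pb = 139.375 − 0.125·603 = 64 and Ps = 12.5 + (1/6)·603 = 113.
ΔCS = ½(435 + 603)(85 − 64) = 10899; ΔPS = ½(435 + 603)(113 − 85) = 14532.
Government spending = 49 × 603 = 29547.
Net change = 10899 + 14532 − 29547 = -4116. The loss equals the DWL triangle ½·49·168.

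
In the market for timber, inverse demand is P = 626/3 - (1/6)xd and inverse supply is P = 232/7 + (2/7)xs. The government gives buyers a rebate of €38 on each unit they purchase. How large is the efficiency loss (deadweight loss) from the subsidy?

Pre-subsidy: 626/3 - (1/6)x = 232/7 + (2/7)x gives x* = 388 and P* = 144.
With the rebate, buyers effectively pay Pb = Ps − 38, where Ps is the price sellers receive.
On the curves, Pb = 626/3 - (1/6)x and Ps = 232/7 + (2/7)x; the wedge Ps − Pb = 38 gives 232/7 + (2/7)x − (626/3 - (1/6)x) = 38, so x' = 472.
Then Pb = 626/3 − (1/6)·472 = 130 and Ps = 232/7 + (2/7)·472 = 168.
The subsidy expands output by 472 − 388 = 84 past the efficient level; on those units the gap between marginal cost and willingness to pay runs from 0 up to 38.
DWL = ½ × 38 × 84 = 1596.

Deadweight loss = €1596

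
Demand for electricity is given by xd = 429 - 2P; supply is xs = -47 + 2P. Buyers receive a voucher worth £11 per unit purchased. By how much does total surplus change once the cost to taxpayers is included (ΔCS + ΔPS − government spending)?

Net change in total surplus = -£60.5

Pre-subsidy: 429 - 2P = -47 + 2P gives P* = 119, x* = 191.
With the rebate, buyers effectively pay Pb = Ps − 11, where Ps is the price sellers receive.
Demand in terms of Ps becomes xd = 429 − 2(Ps − 11) = 451 - 2Ps. Setting this equal to supply: 451 - 2Ps = -47 + 2Ps, so Ps = 124.5.
Buyers pay Pb = 124.5 − 11 = 113.5; x' = -47 + 2·124.5 = 202.
ΔCS = ½(191 + 202)(119 − 113.5) = 1080.75; ΔPS = ½(191 + 202)(124.5 − 119) = 1080.75.
Government spending = 11 × 202 = 2222.
Net change = 1080.75 + 1080.75 − 2222 = -60.5. The loss equals the DWL triangle ½·11·11.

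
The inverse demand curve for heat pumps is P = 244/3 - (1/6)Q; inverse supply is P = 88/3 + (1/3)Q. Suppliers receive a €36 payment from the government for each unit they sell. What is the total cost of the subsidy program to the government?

Pre-subsidy: 244/3 - (1/6)Q = 88/3 + (1/3)Q gives Q* = 104 and P* = 64.
With the subsidy, sellers receive Ps = Pb + 36 for each unit, where Pb is the price buyers pay.
On the curves, Pb = 244/3 - (1/6)Q and Ps = 88/3 + (1/3)Q; the wedge Ps − Pb = 36 gives 88/3 + (1/3)Q − (244/3 - (1/6)Q) = 36, so Q' = 176.
Then Pb = 244/3 − (1/6)·176 = 52 and Ps = 88/3 + (1/3)·176 = 88.
Government outlay = subsidy × quantity = 36 × 176 = 6336.

Government cost = €6336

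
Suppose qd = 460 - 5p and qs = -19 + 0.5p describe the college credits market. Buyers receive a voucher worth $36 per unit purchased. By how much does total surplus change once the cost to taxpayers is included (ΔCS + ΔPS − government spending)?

Pre-subsidy: 460 - 5p = -19 + 0.5p gives p* = 958/11, q* = 270/11.
With the rebate, buyers effectively pay pb = ps − 36, where ps is the price sellers receive.
Demand in terms of ps becomes qd = 460 − 5(ps − 36) = 640 - 5ps. Setting this equal to supply: 640 - 5ps = -19 + 0.5ps, so ps = 1318/11.
Buyers pay pb = 1318/11 − 36 = 922/11; q' = -19 + 0.5·(1318/11) = 450/11.
ΔCS = ½(270/11 + 450/11)(958/11 − 922/11) = 12960/121; ΔPS = ½(270/11 + 450/11)(1318/11 − 958/11) = 129600/121.
Government spending = 36 × 450/11 = 16200/11.
Net change = 12960/121 + 129600/121 − 16200/11 = -3240/11. The loss equals the DWL triangle ½·36·180/11.

Net change in total surplus = -3240/11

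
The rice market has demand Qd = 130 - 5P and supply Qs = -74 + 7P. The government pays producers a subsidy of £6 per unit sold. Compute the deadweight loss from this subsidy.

Pre-subsidy: 130 - 5P = -74 + 7P gives P* = 17, Q* = 45.
With the subsidy, sellers receive Ps = Pb + 6 for each unit, where Pb is the price buyers pay.
Supply in terms of Pb becomes Qs = -74 + 7(Pb + 6) = -32 + 7Pb. Setting this equal to demand: 130 - 5Pb = -32 + 7Pb, so Pb = 13.5.
Sellers receive Ps = 13.5 + 6 = 19.5; Q' = 130 − 5·13.5 = 62.5.
The subsidy expands output by 62.5 − 45 = 17.5 past the efficient level; on those units the gap between marginal cost and willingness to pay runs from 0 up to 6.
DWL = ½ × 6 × 17.5 = 52.5.

Deadweight loss = £52.5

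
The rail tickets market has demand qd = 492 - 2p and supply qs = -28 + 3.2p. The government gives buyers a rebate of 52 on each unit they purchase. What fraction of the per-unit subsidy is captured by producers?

Pre-subsidy: 492 - 2p = -28 + 3.2p gives p* = 100, q* = 292.
With the rebate, buyers effectively pay pb = ps − 52, where ps is the price sellers receive.
Demand in terms of ps becomes qd = 492 − 2(ps − 52) = 596 - 2ps. Setting this equal to supply: 596 - 2ps = -28 + 3.2ps, so ps = 120.
Buyers pay pb = 120 − 52 = 68; q' = -28 + 3.2·120 = 356.
Buyers' price falls by p* − pb = 100 − 68 = 32; sellers' price rises by ps − p* = 120 − 100 = 20.
So producers capture 20/52 = 5/13 of each unit of subsidy.

Producer share = 5/13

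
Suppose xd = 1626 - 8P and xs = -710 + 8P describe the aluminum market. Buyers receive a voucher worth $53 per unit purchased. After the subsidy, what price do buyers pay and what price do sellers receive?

Pre-subsidy: 1626 - 8P = -710 + 8P gives P* = 146, x* = 458.
With the rebate, buyers effectively pay Pb = Ps − 53, where Ps is the price sellers receive.
Demand in terms of Ps becomes xd = 1626 − 8(Ps − 53) = 2050 - 8Ps. Setting this equal to supply: 2050 - 8Ps = -710 + 8Ps, so Ps = 172.5.
Buyers pay Pb = 172.5 − 53 = 119.5; x' = -710 + 8·172.5 = 670.

Buyers pay $119.5; sellers receive $172.5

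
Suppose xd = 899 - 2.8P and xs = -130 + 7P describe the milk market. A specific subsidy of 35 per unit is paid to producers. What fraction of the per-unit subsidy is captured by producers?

Pre-subsidy: 899 - 2.8P = -130 + 7P gives P* = 105, x* = 605.
With the subsidy, sellers receive Ps = Pb + 35 for each unit, where Pb is the price buyers pay.
Supply in terms of Pb becomes xs = -130 + 7(Pb + 35) = 115 + 7Pb. Setting this equal to demand: 899 - 2.8Pb = 115 + 7Pb, so Pb = 80.
Sellers receive Ps = 80 + 35 = 115; x' = 899 − 2.8·80 = 675.
Buyers' price falls by P* − Pb = 105 − 80 = 25; sellers' price rises by Ps − P* = 115 − 105 = 10.
So producers capture 10/35 = 2/7 of each unit of subsidy.

Producer share = 2/7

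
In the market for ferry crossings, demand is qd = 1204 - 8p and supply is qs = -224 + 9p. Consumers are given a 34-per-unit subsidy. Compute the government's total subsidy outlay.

Government cost = 22984

Pre-subsidy: 1204 - 8p = -224 + 9p gives p* = 84, q* = 532.
With the rebate, buyers effectively pay pb = ps − 34, where ps is the price sellers receive.
Demand in terms of ps becomes qd = 1204 − 8(ps − 34) = 1476 - 8ps. Setting this equal to supply: 1476 - 8ps = -224 + 9ps, so ps = 100.
Buyers pay pb = 100 − 34 = 66; q' = -224 + 9·100 = 676.
Government outlay = subsidy × quantity = 34 × 676 = 22984.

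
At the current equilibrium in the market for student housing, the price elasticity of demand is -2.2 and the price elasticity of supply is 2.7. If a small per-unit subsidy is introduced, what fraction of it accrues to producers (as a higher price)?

Producer share = 22/49

For a small subsidy around the equilibrium, the benefit split depends on the relative slopes, which at a point are proportional to the elasticities.
Buyer share = εs/(εs + |εd|) = 2.7/(2.7 + 2.2) = 27/49; seller share = |εd|/(εs + |εd|) = 22/49.
So producers capture 22/49 of the subsidy.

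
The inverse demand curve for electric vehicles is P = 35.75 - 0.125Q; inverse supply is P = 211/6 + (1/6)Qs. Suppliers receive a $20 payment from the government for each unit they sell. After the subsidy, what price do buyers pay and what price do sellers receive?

Pre-subsidy: 35.75 - 0.125Q = 211/6 + (1/6)Q gives Q* = 2 and P* = 35.5.
With the subsidy, sellers receive Ps = Pb + 20 for each unit, where Pb is the price buyers pay.
On the curves, Pb = 35.75 - 0.125Q and Ps = 211/6 + (1/6)Q; the wedge Ps − Pb = 20 gives 211/6 + (1/6)Q − (35.75 - 0.125Q) = 20, so Q' = 494/7.
Then Pb = 35.75 − 0.125·(494/7) = 377/14 and Ps = 211/6 + (1/6)·(494/7) = 657/14.

Buyers pay 377/14; sellers receive 657/14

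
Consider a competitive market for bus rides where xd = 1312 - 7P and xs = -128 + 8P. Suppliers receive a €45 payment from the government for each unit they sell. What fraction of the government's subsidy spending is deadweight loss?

Pre-subsidy: 1312 - 7P = -128 + 8P gives P* = 96, x* = 640.
With the subsidy, sellers receive Ps = Pb + 45 for each unit, where Pb is the price buyers pay.
Supply in terms of Pb becomes xs = -128 + 8(Pb + 45) = 232 + 8Pb. Setting this equal to demand: 1312 - 7Pb = 232 + 8Pb, so Pb = 72.
Sellers receive Ps = 72 + 45 = 117; x' = 1312 − 7·72 = 808.
ΔCS = ½(640 + 808)(96 − 72) = 17376; ΔPS = ½(640 + 808)(117 − 96) = 15204.
Government spending = 45 × 808 = 36360.
DWL = ½ × 45 × (808 − 640) = 3780; fraction = 3780 / 36360 = 21/202.

DWL / government spending = 21/202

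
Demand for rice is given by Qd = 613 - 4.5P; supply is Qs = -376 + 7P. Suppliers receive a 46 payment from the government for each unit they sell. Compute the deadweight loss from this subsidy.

Pre-subsidy: 613 - 4.5P = -376 + 7P gives P* = 86, Q* = 226.
With the subsidy, sellers receive Ps = Pb + 46 for each unit, where Pb is the price buyers pay.
Supply in terms of Pb becomes Qs = -376 + 7(Pb + 46) = -54 + 7Pb. Setting this equal to demand: 613 - 4.5Pb = -54 + 7Pb, so Pb = 58.
Sellers receive Ps = 58 + 46 = 104; Q' = 613 − 4.5·58 = 352.
The subsidy expands output by 352 − 226 = 126 past the efficient level; on those units the gap between marginal cost and willingness to pay runs from 0 up to 46.
DWL = ½ × 46 × 126 = 2898.

Deadweight loss = 2898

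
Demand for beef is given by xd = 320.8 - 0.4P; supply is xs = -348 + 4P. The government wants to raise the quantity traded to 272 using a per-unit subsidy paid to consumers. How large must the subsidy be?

Required subsidy s = 33 per unit

At x = 272, invert demand for the buyer price: Pb = (320.8 − 272)/0.4 = 122; invert supply for the seller price: Ps = (272 − (-348))/4 = 155.
The subsidy must fill the gap: s = Ps − Pb = 155 − 122 = 33.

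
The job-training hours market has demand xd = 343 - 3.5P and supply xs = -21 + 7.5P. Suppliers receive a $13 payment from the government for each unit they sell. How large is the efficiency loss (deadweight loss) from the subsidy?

Deadweight loss = 17745/88

Pre-subsidy: 343 - 3.5P = -21 + 7.5P gives P* = 364/11, x* = 2499/11.
With the subsidy, sellers receive Ps = Pb + 13 for each unit, where Pb is the price buyers pay.
Supply in terms of Pb becomes xs = -21 + 7.5(Pb + 13) = 76.5 + 7.5Pb. Setting this equal to demand: 343 - 3.5Pb = 76.5 + 7.5Pb, so Pb = 533/22.
Sellers receive Ps = 533/22 + 13 = 819/22; x' = 343 − 3.5·(533/22) = 11361/44.
The subsidy expands output by 11361/44 − 2499/11 = 1365/44 past the efficient level; on those units the gap between marginal cost and willingness to pay runs from 0 up to 13.
DWL = ½ × 13 × 1365/44 = 17745/88.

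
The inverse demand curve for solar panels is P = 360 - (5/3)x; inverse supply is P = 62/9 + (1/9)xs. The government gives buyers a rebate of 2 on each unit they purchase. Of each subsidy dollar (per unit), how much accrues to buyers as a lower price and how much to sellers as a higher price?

Pre-subsidy: 360 - (5/3)x = 62/9 + (1/9)x gives x* = 198.625 and P* = 695/24.
With the rebate, buyers effectively pay Pb = Ps − 2, where Ps is the price sellers receive.
On the curves, Pb = 360 - (5/3)x and Ps = 62/9 + (1/9)x; the wedge Ps − Pb = 2 gives 62/9 + (1/9)x − (360 - (5/3)x) = 2, so x' = 199.75.
Then Pb = 360 − (5/3)·199.75 = 325/12 and Ps = 62/9 + (1/9)·199.75 = 349/12.
Buyers' price falls by P* − Pb = 695/24 − 325/12 = 1.875; sellers' price rises by Ps − P* = 349/12 − 695/24 = 0.125.

Buyers gain 1.875 per unit; sellers gain 0.125 per unit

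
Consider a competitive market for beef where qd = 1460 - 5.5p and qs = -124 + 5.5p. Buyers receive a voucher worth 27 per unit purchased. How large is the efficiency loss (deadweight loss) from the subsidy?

Deadweight loss = 1002.375

Pre-subsidy: 1460 - 5.5p = -124 + 5.5p gives p* = 144, q* = 668.
With the rebate, buyers effectively pay pb = ps − 27, where ps is the price sellers receive.
Demand in terms of ps becomes qd = 1460 − 5.5(ps − 27) = 1608.5 - 5.5ps. Setting this equal to supply: 1608.5 - 5.5ps = -124 + 5.5ps, so ps = 157.5.
Buyers pay pb = 157.5 − 27 = 130.5; q' = -124 + 5.5·157.5 = 742.25.
The subsidy expands output by 742.25 − 668 = 74.25 past the efficient level; on those units the gap between marginal cost and willingness to pay runs from 0 up to 27.
DWL = ½ × 27 × 74.25 = 1002.375.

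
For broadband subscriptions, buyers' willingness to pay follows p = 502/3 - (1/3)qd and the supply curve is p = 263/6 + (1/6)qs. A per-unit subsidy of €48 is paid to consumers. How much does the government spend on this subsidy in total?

Government cost = €16464

Pre-subsidy: 502/3 - (1/3)q = 263/6 + (1/6)q gives q* = 247 and p* = 85.
With the rebate, buyers effectively pay pb = ps − 48, where ps is the price sellers receive.
On the curves, pb = 502/3 - (1/3)q and ps = 263/6 + (1/6)q; the wedge ps − pb = 48 gives 263/6 + (1/6)q − (502/3 - (1/3)q) = 48, so q' = 343.
Then pb = 502/3 − (1/3)·343 = 53 and ps = 263/6 + (1/6)·343 = 101.
Government outlay = subsidy × quantity = 48 × 343 = 16464.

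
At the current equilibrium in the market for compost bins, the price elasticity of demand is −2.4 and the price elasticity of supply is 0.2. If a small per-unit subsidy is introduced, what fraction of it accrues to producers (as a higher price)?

Producer share = 12/13

For a small subsidy around the equilibrium, the benefit split depends on the relative slopes, which at a point are proportional to the elasticities.
Buyer share = εs/(εs + |εd|) = 0.2/(0.2 + 2.4) = 1/13; seller share = |εd|/(εs + |εd|) = 12/13.
So producers capture 12/13 of the subsidy.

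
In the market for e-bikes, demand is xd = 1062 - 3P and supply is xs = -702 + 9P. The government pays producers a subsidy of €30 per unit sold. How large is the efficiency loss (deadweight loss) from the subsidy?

Deadweight loss = €1012.5

Pre-subsidy: 1062 - 3P = -702 + 9P gives P* = 147, x* = 621.
With the subsidy, sellers receive Ps = Pb + 30 for each unit, where Pb is the price buyers pay.
Supply in terms of Pb becomes xs = -702 + 9(Pb + 30) = -432 + 9Pb. Setting this equal to demand: 1062 - 3Pb = -432 + 9Pb, so Pb = 124.5.
Sellers receive Ps = 124.5 + 30 = 154.5; x' = 1062 − 3·124.5 = 688.5.
The subsidy expands output by 688.5 − 621 = 67.5 past the efficient level; on those units the gap between marginal cost and willingness to pay runs from 0 up to 30.
DWL = ½ × 30 × 67.5 = 1012.5.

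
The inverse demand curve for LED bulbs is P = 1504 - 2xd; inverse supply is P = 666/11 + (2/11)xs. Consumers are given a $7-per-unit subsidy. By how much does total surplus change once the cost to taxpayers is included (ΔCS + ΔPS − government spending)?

Net change in total surplus = -539/48

Pre-subsidy: 1504 - 2x = 666/11 + (2/11)x gives x* = 7939/12 and P* = 1085/6.
With the rebate, buyers effectively pay Pb = Ps − 7, where Ps is the price sellers receive.
On the curves, Pb = 1504 - 2x and Ps = 666/11 + (2/11)x; the wedge Ps − Pb = 7 gives 666/11 + (2/11)x − (1504 - 2x) = 7, so x' = 15955/24.
Then Pb = 1504 − 2·(15955/24) = 2093/12 and Ps = 666/11 + (2/11)·(15955/24) = 2177/12.
ΔCS = ½(7939/12 + 15955/24)(1085/6 − 2093/12) = 4255.453125; ΔPS = ½(7939/12 + 15955/24)(2177/12 − 1085/6) = 386.859375.
Government spending = 7 × 15955/24 = 111685/24.
Net change = 4255.453125 + 386.859375 − 111685/24 = -539/48. The loss equals the DWL triangle ½·7·77/24.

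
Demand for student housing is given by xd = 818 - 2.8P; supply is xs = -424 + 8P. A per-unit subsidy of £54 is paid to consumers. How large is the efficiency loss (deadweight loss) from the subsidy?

Deadweight loss = £3024

Pre-subsidy: 818 - 2.8P = -424 + 8P gives P* = 115, x* = 496.
With the rebate, buyers effectively pay Pb = Ps − 54, where Ps is the price sellers receive.
Demand in terms of Ps becomes xd = 818 − 2.8(Ps − 54) = 969.2 - 2.8Ps. Setting this equal to supply: 969.2 - 2.8Ps = -424 + 8Ps, so Ps = 129.
Buyers pay Pb = 129 − 54 = 75; x' = -424 + 8·129 = 608.
The subsidy expands output by 608 − 496 = 112 past the efficient level; on those units the gap between marginal cost and willingness to pay runs from 0 up to 54.
DWL = ½ × 54 × 112 = 3024.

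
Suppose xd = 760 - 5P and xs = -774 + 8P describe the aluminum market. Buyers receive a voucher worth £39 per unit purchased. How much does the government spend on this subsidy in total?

Pre-subsidy: 760 - 5P = -774 + 8P gives P* = 118, x* = 170.
With the rebate, buyers effectively pay Pb = Ps − 39, where Ps is the price sellers receive.
Demand in terms of Ps becomes xd = 760 − 5(Ps − 39) = 955 - 5Ps. Setting this equal to supply: 955 - 5Ps = -774 + 8Ps, so Ps = 133.
Buyers pay Pb = 133 − 39 = 94; x' = -774 + 8·133 = 290.
Government outlay = subsidy × quantity = 39 × 290 = 11310.

Government cost = £11310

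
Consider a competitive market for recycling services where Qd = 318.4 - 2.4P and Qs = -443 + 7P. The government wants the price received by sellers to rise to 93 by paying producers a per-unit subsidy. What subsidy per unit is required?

At a seller price of 93, quantity supplied is -443 + 7·93 = 208.
Buyers absorb 208 only when they pay Pb with 318.4 − 2.4·Pb = 208, i.e. Pb = 46.
s = Ps − Pb = 93 − 46 = 47.

Required subsidy s = 47 per unit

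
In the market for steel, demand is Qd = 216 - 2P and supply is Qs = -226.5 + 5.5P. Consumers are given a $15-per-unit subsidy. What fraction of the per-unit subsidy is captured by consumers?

Pre-subsidy: 216 - 2P = -226.5 + 5.5P gives P* = 59, Q* = 98.
With the rebate, buyers effectively pay Pb = Ps − 15, where Ps is the price sellers receive.
Demand in terms of Ps becomes Qd = 216 − 2(Ps − 15) = 246 - 2Ps. Setting this equal to supply: 246 - 2Ps = -226.5 + 5.5Ps, so Ps = 63.
Buyers pay Pb = 63 − 15 = 48; Q' = -226.5 + 5.5·63 = 120.
Buyers' price falls by P* − Pb = 59 − 48 = 11; sellers' price rises by Ps − P* = 63 − 59 = 4.
So consumers capture 11/15 = 11/15 of each unit of subsidy.

Consumer share = 11/15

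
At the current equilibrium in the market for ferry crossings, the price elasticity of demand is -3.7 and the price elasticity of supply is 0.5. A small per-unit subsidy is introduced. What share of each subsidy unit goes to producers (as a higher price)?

Producer share = 37/42

For a small subsidy around the equilibrium, the benefit split depends on the relative slopes, which at a point are proportional to the elasticities.
Buyer share = εs/(εs + |εd|) = 0.5/(0.5 + 3.7) = 5/42; seller share = |εd|/(εs + |εd|) = 37/42.
So producers capture 37/42 of the subsidy.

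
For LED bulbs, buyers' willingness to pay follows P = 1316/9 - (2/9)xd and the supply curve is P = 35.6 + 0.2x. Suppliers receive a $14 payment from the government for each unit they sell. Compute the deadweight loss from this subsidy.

Deadweight loss = 4410/19

Pre-subsidy: 1316/9 - (2/9)x = 35.6 + 0.2x gives x* = 262 and P* = 88.
With the subsidy, sellers receive Ps = Pb + 14 for each unit, where Pb is the price buyers pay.
On the curves, Pb = 1316/9 - (2/9)x and Ps = 35.6 + 0.2x; the wedge Ps − Pb = 14 gives 35.6 + 0.2x − (1316/9 - (2/9)x) = 14, so x' = 5608/19.
Then Pb = 1316/9 − (2/9)·(5608/19) = 1532/19 and Ps = 35.6 + 0.2·(5608/19) = 1798/19.
The subsidy expands output by 5608/19 − 262 = 630/19 past the efficient level; on those units the gap between marginal cost and willingness to pay runs from 0 up to 14.
DWL = ½ × 14 × 630/19 = 4410/19.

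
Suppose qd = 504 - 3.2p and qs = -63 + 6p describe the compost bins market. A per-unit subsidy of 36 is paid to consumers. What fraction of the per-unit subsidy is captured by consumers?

Pre-subsidy: 504 - 3.2p = -63 + 6p gives p* = 2835/46, q* = 7056/23.
With the rebate, buyers effectively pay pb = ps − 36, where ps is the price sellers receive.
Demand in terms of ps becomes qd = 504 − 3.2(ps − 36) = 619.2 - 3.2ps. Setting this equal to supply: 619.2 - 3.2ps = -63 + 6ps, so ps = 3411/46.
Buyers pay pb = 3411/46 − 36 = 1755/46; q' = -63 + 6·(3411/46) = 8784/23.
Buyers' price falls by p* − pb = 2835/46 − 1755/46 = 540/23; sellers' price rises by ps − p* = 3411/46 − 2835/46 = 288/23.
So consumers capture (540/23)/36 = 15/23 of each unit of subsidy.

Consumer share = 15/23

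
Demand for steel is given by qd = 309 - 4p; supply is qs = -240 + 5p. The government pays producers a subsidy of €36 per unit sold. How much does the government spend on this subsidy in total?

Government cost = €5220

Pre-subsidy: 309 - 4p = -240 + 5p gives p* = 61, q* = 65.
With the subsidy, sellers receive ps = pb + 36 for each unit, where pb is the price buyers pay.
Supply in terms of pb becomes qs = -240 + 5(pb + 36) = -60 + 5pb. Setting this equal to demand: 309 - 4pb = -60 + 5pb, so pb = 41.
Sellers receive ps = 41 + 36 = 77; q' = 309 − 4·41 = 145.
Government outlay = subsidy × quantity = 36 × 145 = 5220.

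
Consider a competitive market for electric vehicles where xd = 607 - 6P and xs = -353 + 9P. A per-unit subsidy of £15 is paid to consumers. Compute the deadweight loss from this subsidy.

Deadweight loss = £405

Pre-subsidy: 607 - 6P = -353 + 9P gives P* = 64, x* = 223.
With the rebate, buyers effectively pay Pb = Ps − 15, where Ps is the price sellers receive.
Demand in terms of Ps becomes xd = 607 − 6(Ps − 15) = 697 - 6Ps. Setting this equal to supply: 697 - 6Ps = -353 + 9Ps, so Ps = 70.
Buyers pay Pb = 70 − 15 = 55; x' = -353 + 9·70 = 277.
The subsidy expands output by 277 − 223 = 54 past the efficient level; on those units the gap between marginal cost and willingness to pay runs from 0 up to 15.
DWL = ½ × 15 × 54 = 405.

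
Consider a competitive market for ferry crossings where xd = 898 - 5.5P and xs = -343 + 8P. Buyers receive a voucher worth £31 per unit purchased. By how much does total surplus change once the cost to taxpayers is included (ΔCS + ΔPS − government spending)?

Net change in total surplus = -42284/27

Pre-subsidy: 898 - 5.5P = -343 + 8P gives P* = 2482/27, x* = 10595/27.
With the rebate, buyers effectively pay Pb = Ps − 31, where Ps is the price sellers receive.
Demand in terms of Ps becomes xd = 898 − 5.5(Ps − 31) = 1068.5 - 5.5Ps. Setting this equal to supply: 1068.5 - 5.5Ps = -343 + 8Ps, so Ps = 941/9.
Buyers pay Pb = 941/9 − 31 = 662/9; x' = -343 + 8·(941/9) = 4441/9.
ΔCS = ½(10595/27 + 4441/9)(2482/27 − 662/9) = 5931664/729; ΔPS = ½(10595/27 + 4441/9)(941/9 − 2482/27) = 4078019/729.
Government spending = 31 × 4441/9 = 137671/9.
Net change = 5931664/729 + 4078019/729 − 137671/9 = -42284/27. The loss equals the DWL triangle ½·31·2728/27.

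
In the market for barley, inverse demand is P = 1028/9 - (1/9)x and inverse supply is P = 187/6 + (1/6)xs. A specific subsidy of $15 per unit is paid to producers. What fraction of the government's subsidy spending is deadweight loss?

Pre-subsidy: 1028/9 - (1/9)x = 187/6 + (1/6)x gives x* = 299 and P* = 81.
With the subsidy, sellers receive Ps = Pb + 15 for each unit, where Pb is the price buyers pay.
On the curves, Pb = 1028/9 - (1/9)x and Ps = 187/6 + (1/6)x; the wedge Ps − Pb = 15 gives 187/6 + (1/6)x − (1028/9 - (1/9)x) = 15, so x' = 353.
Then Pb = 1028/9 − (1/9)·353 = 75 and Ps = 187/6 + (1/6)·353 = 90.
ΔCS = ½(299 + 353)(81 − 75) = 1956; ΔPS = ½(299 + 353)(90 − 81) = 2934.
Government spending = 15 × 353 = 5295.
DWL = ½ × 15 × (353 − 299) = 405; fraction = 405 / 5295 = 27/353.

DWL / government spending = 27/353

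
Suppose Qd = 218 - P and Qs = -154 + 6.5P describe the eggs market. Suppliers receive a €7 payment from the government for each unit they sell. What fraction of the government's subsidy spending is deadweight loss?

DWL / government spending = 91/5234

Pre-subsidy: 218 - P = -154 + 6.5P gives P* = 49.6, Q* = 168.4.
With the subsidy, sellers receive Ps = Pb + 7 for each unit, where Pb is the price buyers pay.
Supply in terms of Pb becomes Qs = -154 + 6.5(Pb + 7) = -108.5 + 6.5Pb. Setting this equal to demand: 218 - Pb = -108.5 + 6.5Pb, so Pb = 653/15.
Sellers receive Ps = 653/15 + 7 = 758/15; Q' = 218 − 1·(653/15) = 2617/15.
ΔCS = ½(168.4 + 2617/15)(49.6 − 653/15) = 468013/450; ΔPS = ½(168.4 + 2617/15)(758/15 − 49.6) = 36001/225.
Government spending = 7 × 2617/15 = 18319/15.
DWL = ½ × 7 × (2617/15 − 168.4) = 637/30; fraction = (637/30) / (18319/15) = 91/5234.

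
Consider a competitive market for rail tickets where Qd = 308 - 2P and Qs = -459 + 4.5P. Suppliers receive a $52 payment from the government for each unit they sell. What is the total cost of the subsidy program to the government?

Government cost = $7488

Pre-subsidy: 308 - 2P = -459 + 4.5P gives P* = 118, Q* = 72.
With the subsidy, sellers receive Ps = Pb + 52 for each unit, where Pb is the price buyers pay.
Supply in terms of Pb becomes Qs = -459 + 4.5(Pb + 52) = -225 + 4.5Pb. Setting this equal to demand: 308 - 2Pb = -225 + 4.5Pb, so Pb = 82.
Sellers receive Ps = 82 + 52 = 134; Q' = 308 − 2·82 = 144.
Government outlay = subsidy × quantity = 52 × 144 = 7488.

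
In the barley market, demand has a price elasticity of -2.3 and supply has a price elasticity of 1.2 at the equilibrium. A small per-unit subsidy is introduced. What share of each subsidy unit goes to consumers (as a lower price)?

Consumer share = 12/35

For a small subsidy around the equilibrium, the benefit split depends on the relative slopes, which at a point are proportional to the elasticities.
Buyer share = εs/(εs + |εd|) = 1.2/(1.2 + 2.3) = 12/35; seller share = |εd|/(εs + |εd|) = 23/35.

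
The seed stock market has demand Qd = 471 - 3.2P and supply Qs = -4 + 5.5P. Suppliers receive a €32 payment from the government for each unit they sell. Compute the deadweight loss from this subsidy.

Pre-subsidy: 471 - 3.2P = -4 + 5.5P gives P* = 4750/87, Q* = 25777/87.
With the subsidy, sellers receive Ps = Pb + 32 for each unit, where Pb is the price buyers pay.
Supply in terms of Pb becomes Qs = -4 + 5.5(Pb + 32) = 172 + 5.5Pb. Setting this equal to demand: 471 - 3.2Pb = 172 + 5.5Pb, so Pb = 2990/87.
Sellers receive Ps = 2990/87 + 32 = 5774/87; Q' = 471 − 3.2·(2990/87) = 31409/87.
The subsidy expands output by 31409/87 − 25777/87 = 5632/87 past the efficient level; on those units the gap between marginal cost and willingness to pay runs from 0 up to 32.
DWL = ½ × 32 × 5632/87 = 90112/87.

Deadweight loss = 90112/87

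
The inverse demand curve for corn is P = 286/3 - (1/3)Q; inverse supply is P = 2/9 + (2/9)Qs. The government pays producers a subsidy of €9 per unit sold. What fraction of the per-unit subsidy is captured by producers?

Pre-subsidy: 286/3 - (1/3)Q = 2/9 + (2/9)Q gives Q* = 171.2 and P* = 574/15.
With the subsidy, sellers receive Ps = Pb + 9 for each unit, where Pb is the price buyers pay.
On the curves, Pb = 286/3 - (1/3)Q and Ps = 2/9 + (2/9)Q; the wedge Ps − Pb = 9 gives 2/9 + (2/9)Q − (286/3 - (1/3)Q) = 9, so Q' = 187.4.
Then Pb = 286/3 − (1/3)·187.4 = 493/15 and Ps = 2/9 + (2/9)·187.4 = 628/15.
Buyers' price falls by P* − Pb = 574/15 − 493/15 = 5.4; sellers' price rises by Ps − P* = 628/15 − 574/15 = 3.6.
So producers capture 3.6/9 = 0.4 of each unit of subsidy.

Producer share = 0.4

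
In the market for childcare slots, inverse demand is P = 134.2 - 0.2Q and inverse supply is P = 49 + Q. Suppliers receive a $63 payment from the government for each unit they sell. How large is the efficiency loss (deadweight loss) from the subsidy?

Pre-subsidy: 134.2 - 0.2Q = 49 + Q gives Q* = 71 and P* = 120.
With the subsidy, sellers receive Ps = Pb + 63 for each unit, where Pb is the price buyers pay.
On the curves, Pb = 134.2 - 0.2Q and Ps = 49 + Q; the wedge Ps − Pb = 63 gives 49 + Q − (134.2 - 0.2Q) = 63, so Q' = 123.5.
Then Pb = 134.2 − 0.2·123.5 = 109.5 and Ps = 49 + 1·123.5 = 172.5.
The subsidy expands output by 123.5 − 71 = 52.5 past the efficient level; on those units the gap between marginal cost and willingness to pay runs from 0 up to 63.
DWL = ½ × 63 × 52.5 = 1653.75.

Deadweight loss = $1653.75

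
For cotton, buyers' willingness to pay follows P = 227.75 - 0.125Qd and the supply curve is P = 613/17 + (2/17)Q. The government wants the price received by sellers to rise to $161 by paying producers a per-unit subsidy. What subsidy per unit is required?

Required subsidy s = $66 per unit

At a seller price of 161, quantity supplied is -306.5 + 8.5·161 = 1062.
Buyers absorb 1062 only when they pay Pb = 227.75 − 0.125·1062 = 95.
s = Ps − Pb = 161 − 95 = 66.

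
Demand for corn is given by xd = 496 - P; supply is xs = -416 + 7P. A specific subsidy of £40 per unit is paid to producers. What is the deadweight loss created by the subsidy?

Deadweight loss = £700

Pre-subsidy: 496 - P = -416 + 7P gives P* = 114, x* = 382.
With the subsidy, sellers receive Ps = Pb + 40 for each unit, where Pb is the price buyers pay.
Supply in terms of Pb becomes xs = -416 + 7(Pb + 40) = -136 + 7Pb. Setting this equal to demand: 496 - Pb = -136 + 7Pb, so Pb = 79.
Sellers receive Ps = 79 + 40 = 119; x' = 496 − 1·79 = 417.
The subsidy expands output by 417 − 382 = 35 past the efficient level; on those units the gap between marginal cost and willingness to pay runs from 0 up to 40.
DWL = ½ × 40 × 35 = 700.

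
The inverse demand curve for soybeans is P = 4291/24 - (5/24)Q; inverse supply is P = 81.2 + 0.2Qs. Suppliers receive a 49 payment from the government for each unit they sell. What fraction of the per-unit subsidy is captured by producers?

Pre-subsidy: 4291/24 - (5/24)Q = 81.2 + 0.2Q gives Q* = 239 and P* = 129.
With the subsidy, sellers receive Ps = Pb + 49 for each unit, where Pb is the price buyers pay.
On the curves, Pb = 4291/24 - (5/24)Q and Ps = 81.2 + 0.2Q; the wedge Ps − Pb = 49 gives 81.2 + 0.2Q − (4291/24 - (5/24)Q) = 49, so Q' = 359.
Then Pb = 4291/24 − (5/24)·359 = 104 and Ps = 81.2 + 0.2·359 = 153.
Buyers' price falls by P* − Pb = 129 − 104 = 25; sellers' price rises by Ps − P* = 153 − 129 = 24.
So producers capture 24/49 = 24/49 of each unit of subsidy.

Producer share = 24/49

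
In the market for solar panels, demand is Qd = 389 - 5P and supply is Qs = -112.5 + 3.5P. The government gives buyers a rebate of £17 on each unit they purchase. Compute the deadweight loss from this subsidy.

Pre-subsidy: 389 - 5P = -112.5 + 3.5P gives P* = 59, Q* = 94.
With the rebate, buyers effectively pay Pb = Ps − 17, where Ps is the price sellers receive.
Demand in terms of Ps becomes Qd = 389 − 5(Ps − 17) = 474 - 5Ps. Setting this equal to supply: 474 - 5Ps = -112.5 + 3.5Ps, so Ps = 69.
Buyers pay Pb = 69 − 17 = 52; Q' = -112.5 + 3.5·69 = 129.
The subsidy expands output by 129 − 94 = 35 past the efficient level; on those units the gap between marginal cost and willingness to pay runs from 0 up to 17.
DWL = ½ × 17 × 35 = 297.5.

Deadweight loss = £297.5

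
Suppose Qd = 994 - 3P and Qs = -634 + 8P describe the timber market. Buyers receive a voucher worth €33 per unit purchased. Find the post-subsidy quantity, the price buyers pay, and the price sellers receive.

Pre-subsidy: 994 - 3P = -634 + 8P gives P* = 148, Q* = 550.
With the rebate, buyers effectively pay Pb = Ps − 33, where Ps is the price sellers receive.
Demand in terms of Ps becomes Qd = 994 − 3(Ps − 33) = 1093 - 3Ps. Setting this equal to supply: 1093 - 3Ps = -634 + 8Ps, so Ps = 157.
Buyers pay Pb = 157 − 33 = 124; Q' = -634 + 8·157 = 622.

Q' = 622; buyers pay €124; sellers receive €157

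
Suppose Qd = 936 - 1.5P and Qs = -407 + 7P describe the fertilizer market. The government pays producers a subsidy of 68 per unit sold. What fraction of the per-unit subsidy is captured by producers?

Producer share = 3/17

Pre-subsidy: 936 - 1.5P = -407 + 7P gives P* = 158, Q* = 699.
With the subsidy, sellers receive Ps = Pb + 68 for each unit, where Pb is the price buyers pay.
Supply in terms of Pb becomes Qs = -407 + 7(Pb + 68) = 69 + 7Pb. Setting this equal to demand: 936 - 1.5Pb = 69 + 7Pb, so Pb = 102.
Sellers receive Ps = 102 + 68 = 170; Q' = 936 − 1.5·102 = 783.
Buyers' price falls by P* − Pb = 158 − 102 = 56; sellers' price rises by Ps − P* = 170 − 158 = 12.
So producers capture 12/68 = 3/17 of each unit of subsidy.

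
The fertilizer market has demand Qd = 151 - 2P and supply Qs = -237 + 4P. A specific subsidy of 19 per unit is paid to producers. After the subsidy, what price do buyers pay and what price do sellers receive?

Buyers pay 52; sellers receive 71

Pre-subsidy: 151 - 2P = -237 + 4P gives P* = 194/3, Q* = 65/3.
With the subsidy, sellers receive Ps = Pb + 19 for each unit, where Pb is the price buyers pay.
Supply in terms of Pb becomes Qs = -237 + 4(Pb + 19) = -161 + 4Pb. Setting this equal to demand: 151 - 2Pb = -161 + 4Pb, so Pb = 52.
Sellers receive Ps = 52 + 19 = 71; Q' = 151 − 2·52 = 47.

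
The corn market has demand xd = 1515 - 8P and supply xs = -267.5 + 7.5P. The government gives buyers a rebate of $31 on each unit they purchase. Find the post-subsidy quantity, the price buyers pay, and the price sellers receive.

Pre-subsidy: 1515 - 8P = -267.5 + 7.5P gives P* = 115, x* = 595.
With the rebate, buyers effectively pay Pb = Ps − 31, where Ps is the price sellers receive.
Demand in terms of Ps becomes xd = 1515 − 8(Ps − 31) = 1763 - 8Ps. Setting this equal to supply: 1763 - 8Ps = -267.5 + 7.5Ps, so Ps = 131.
Buyers pay Pb = 131 − 31 = 100; x' = -267.5 + 7.5·131 = 715.

x' = 715; buyers pay $100; sellers receive $131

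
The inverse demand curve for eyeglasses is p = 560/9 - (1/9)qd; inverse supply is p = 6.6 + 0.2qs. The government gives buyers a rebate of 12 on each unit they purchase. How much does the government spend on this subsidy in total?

Pre-subsidy: 560/9 - (1/9)q = 6.6 + 0.2q gives q* = 2503/14 and p* = 593/14.
With the rebate, buyers effectively pay pb = ps − 12, where ps is the price sellers receive.
On the curves, pb = 560/9 - (1/9)q and ps = 6.6 + 0.2q; the wedge ps − pb = 12 gives 6.6 + 0.2q − (560/9 - (1/9)q) = 12, so q' = 3043/14.
Then pb = 560/9 − (1/9)·(3043/14) = 533/14 and ps = 6.6 + 0.2·(3043/14) = 701/14.
Government outlay = subsidy × quantity = 12 × 3043/14 = 18258/7.

Government cost = 18258/7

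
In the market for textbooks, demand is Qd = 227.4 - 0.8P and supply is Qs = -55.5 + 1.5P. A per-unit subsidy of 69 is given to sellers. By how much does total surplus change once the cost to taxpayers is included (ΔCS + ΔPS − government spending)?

Net change in total surplus = -1242

Pre-subsidy: 227.4 - 0.8P = -55.5 + 1.5P gives P* = 123, Q* = 129.
With the subsidy, sellers receive Ps = Pb + 69 for each unit, where Pb is the price buyers pay.
Supply in terms of Pb becomes Qs = -55.5 + 1.5(Pb + 69) = 48 + 1.5Pb. Setting this equal to demand: 227.4 - 0.8Pb = 48 + 1.5Pb, so Pb = 78.
Sellers receive Ps = 78 + 69 = 147; Q' = 227.4 − 0.8·78 = 165.
ΔCS = ½(129 + 165)(123 − 78) = 6615; ΔPS = ½(129 + 165)(147 − 123) = 3528.
Government spending = 69 × 165 = 11385.
Net change = 6615 + 3528 − 11385 = -1242. The loss equals the DWL triangle ½·69·36.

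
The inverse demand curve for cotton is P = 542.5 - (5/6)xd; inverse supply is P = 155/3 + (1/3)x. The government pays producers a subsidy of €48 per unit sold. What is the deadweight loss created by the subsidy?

Pre-subsidy: 542.5 - (5/6)x = 155/3 + (1/3)x gives x* = 2945/7 and P* = 4030/21.
With the subsidy, sellers receive Ps = Pb + 48 for each unit, where Pb is the price buyers pay.
On the curves, Pb = 542.5 - (5/6)x and Ps = 155/3 + (1/3)x; the wedge Ps − Pb = 48 gives 155/3 + (1/3)x − (542.5 - (5/6)x) = 48, so x' = 3233/7.
Then Pb = 542.5 − (5/6)·(3233/7) = 3310/21 and Ps = 155/3 + (1/3)·(3233/7) = 4318/21.
The subsidy expands output by 3233/7 − 2945/7 = 288/7 past the efficient level; on those units the gap between marginal cost and willingness to pay runs from 0 up to 48.
DWL = ½ × 48 × 288/7 = 6912/7.

Deadweight loss = 6912/7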